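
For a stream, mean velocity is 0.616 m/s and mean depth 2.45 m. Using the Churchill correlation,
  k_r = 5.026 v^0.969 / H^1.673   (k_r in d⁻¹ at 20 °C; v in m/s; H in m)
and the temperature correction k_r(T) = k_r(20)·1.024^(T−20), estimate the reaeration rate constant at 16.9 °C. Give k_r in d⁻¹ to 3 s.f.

k_r ≈ 0.652 d⁻¹

k_r(20) = 5.026 × 0.616^0.969 / 2.45^1.673 = 5.026 × 0.6253 / 4.478 = 0.7019 d⁻¹.
k_r(16.9) = 0.7019 × 1.024^(16.9−20) = 0.7019 × 0.9291 = 0.6521 d⁻¹.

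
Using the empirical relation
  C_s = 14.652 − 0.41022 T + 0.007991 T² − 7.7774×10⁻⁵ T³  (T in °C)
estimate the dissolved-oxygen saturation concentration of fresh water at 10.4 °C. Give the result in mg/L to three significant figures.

C_s = 14.652 − 0.41022×10.4 + 0.007991×10.4² − 7.7774×10⁻⁵×10.4³ = 11.16 mg/L.

C_s ≈ 11.2 mg/L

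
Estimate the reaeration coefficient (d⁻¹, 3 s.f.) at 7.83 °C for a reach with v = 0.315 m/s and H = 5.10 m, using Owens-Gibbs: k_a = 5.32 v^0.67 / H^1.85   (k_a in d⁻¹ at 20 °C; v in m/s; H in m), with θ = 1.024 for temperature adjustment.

k_a(20) = 5.32 × 0.315^0.67 / 5.10^1.85 = 5.32 × 0.4612 / 20.37 = 0.1204 d⁻¹.
k_a(7.83) = 0.1204 × 1.024^(7.83−20) = 0.1204 × 0.7493 = 0.09025 d⁻¹.

k_a ≈ 0.0902 d⁻¹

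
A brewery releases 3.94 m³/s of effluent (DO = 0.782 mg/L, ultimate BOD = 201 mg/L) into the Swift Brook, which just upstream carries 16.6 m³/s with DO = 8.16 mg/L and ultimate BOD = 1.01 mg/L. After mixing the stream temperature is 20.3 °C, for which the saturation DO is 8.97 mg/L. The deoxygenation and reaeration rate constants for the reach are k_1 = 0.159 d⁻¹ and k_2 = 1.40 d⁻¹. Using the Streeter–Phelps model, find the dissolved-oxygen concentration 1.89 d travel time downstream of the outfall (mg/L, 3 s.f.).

Mixed DO = (16.6×8.16 + 3.94×0.782)/(16.6+3.94) = 138.5/20.54 = 6.745 mg/L.
Mixed L₀ = (16.6×1.01 + 3.94×201)/(20.54) = 808.7/20.54 = 39.37 mg/L.
Initial deficit D₀ = C_s − DO₀ = 8.97 − 6.745 = 2.225 mg/L.
D(1.89) = [0.159×39.37/(1.40−0.159)](e^(−0.159×1.89) − e^(−1.40×1.89)) + 2.225 e^(−1.40×1.89)
= 5.044 × (0.7404 − 0.07093) + 2.225 × 0.07093 = 3.535 mg/L.
DO = 8.97 − 3.535 = 5.435 mg/L.

DO ≈ 5.43 mg/L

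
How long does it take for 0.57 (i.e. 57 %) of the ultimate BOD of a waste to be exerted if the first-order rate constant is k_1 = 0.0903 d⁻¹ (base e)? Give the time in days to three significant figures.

y/L₀ = 1 − e^(−k_1 t) = 0.57 ⇒ e^(−k_1 t) = 0.430
t = −ln(0.430) / 0.0903 = 0.8440 / 0.0903 = 9.346 d.

t ≈ 9.35 d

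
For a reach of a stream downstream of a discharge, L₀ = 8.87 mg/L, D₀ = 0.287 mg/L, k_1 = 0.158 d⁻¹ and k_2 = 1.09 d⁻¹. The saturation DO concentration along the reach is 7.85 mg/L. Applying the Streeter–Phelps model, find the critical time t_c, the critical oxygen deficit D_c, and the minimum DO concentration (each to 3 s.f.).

t_c ≈ 1.85 d; D_c ≈ 0.961 mg/L; min DO ≈ 6.89 mg/L

At the critical point dD/dt = 0, so k_1 L₀ e^(−k_1 t) = k_2 D. Substituting D(t) from the Streeter–Phelps equation and solving for t gives
t_c = ln[(k_2/k_1)(1 − D₀(k_2−k_1)/(k_1 L₀))] / (k_2−k_1).
Here k_2−k_1 = 0.9320 d⁻¹ and 1 − D₀(k_2−k_1)/(k_1 L₀) = 1 − 0.287×0.9320/(0.158×8.87) = 0.8091, so
t_c = ln(6.899 × 0.8091) / 0.9320 = 1.720 / 0.9320 = 1.845 d.
D_c = (k_1/k_2) L₀ e^(−k_1 t_c) = (0.158/1.09) × 8.87 × e^(−0.158×1.845) = 0.1450 × 8.87 × 0.7471 = 0.9606 mg/L.
Minimum DO = C_s − D_c = 7.85 − 0.9606 = 6.889 mg/L.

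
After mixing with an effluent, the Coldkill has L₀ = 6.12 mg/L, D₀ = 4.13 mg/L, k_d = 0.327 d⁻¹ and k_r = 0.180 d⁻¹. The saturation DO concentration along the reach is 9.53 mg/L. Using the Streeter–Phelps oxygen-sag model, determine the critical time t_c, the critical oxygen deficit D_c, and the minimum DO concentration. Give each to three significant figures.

With k_r/k_d = 0.5505 and 1 − D₀(k_r−k_d)/(k_d L₀) = 1.303,
t_c = ln(0.5505 × 1.303) / (0.180 − 0.327) = ln(0.7174) / -0.1470 = -0.3321/-0.1470 = 2.259 d.
D_c = (k_d/k_r) L₀ e^(−k_d t_c) = (0.327/0.180) × 6.12 × e^(−0.327×2.259) = 1.817 × 6.12 × 0.4778 = 5.312 mg/L.
Minimum DO = C_s − D_c = 9.53 − 5.312 = 4.218 mg/L.

t_c ≈ 2.26 d; D_c ≈ 5.31 mg/L; min DO ≈ 4.22 mg/L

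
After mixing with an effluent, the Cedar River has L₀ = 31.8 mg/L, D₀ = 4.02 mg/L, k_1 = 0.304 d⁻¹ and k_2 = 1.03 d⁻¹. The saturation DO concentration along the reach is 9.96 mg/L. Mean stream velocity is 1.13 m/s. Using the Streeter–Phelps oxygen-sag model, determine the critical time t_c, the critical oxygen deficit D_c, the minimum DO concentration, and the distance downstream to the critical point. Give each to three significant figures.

t_c ≈ 1.19 d; D_c ≈ 6.54 mg/L; min DO ≈ 3.42 mg/L; x_c ≈ 116 km

At the critical point dD/dt = 0, so k_1 L₀ e^(−k_1 t) = k_2 D. Substituting D(t) from the Streeter–Phelps equation and solving for t gives
t_c = ln[(k_2/k_1)(1 − D₀(k_2−k_1)/(k_1 L₀))] / (k_2−k_1).
Here k_2−k_1 = 0.7260 d⁻¹ and 1 − D₀(k_2−k_1)/(k_1 L₀) = 1 − 4.02×0.7260/(0.304×31.8) = 0.6981, so
t_c = ln(3.388 × 0.6981) / 0.7260 = 0.8609 / 0.7260 = 1.186 d.
D_c = (k_1/k_2) L₀ e^(−k_1 t_c) = (0.304/1.03) × 31.8 × e^(−0.304×1.186) = 0.2951 × 31.8 × 0.6973 = 6.545 mg/L.
Minimum DO = C_s − D_c = 9.96 − 6.545 = 3.415 mg/L.
x_c = v t_c = 1.13 m/s × 1.186 d × 86400 s/d = 115800 m ≈ 116 km.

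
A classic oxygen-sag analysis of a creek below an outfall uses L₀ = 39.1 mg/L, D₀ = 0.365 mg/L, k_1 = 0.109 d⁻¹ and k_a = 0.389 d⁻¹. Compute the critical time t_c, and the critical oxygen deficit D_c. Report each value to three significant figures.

t_c ≈ 4.46 d; D_c ≈ 6.74 mg/L

t_c = [1/(k_a−k_1)] ln[(k_a/k_1)(1 − D₀(k_a−k_1)/(k_1 L₀))]
= [1/(0.389−0.109)] ln[(0.389/0.109)(1 − 0.365×0.2800/(0.109×39.1))]
= (1/0.2800) ln[3.569 × 0.9760] = 3.571 × ln(3.483) = 3.571 × 1.248 = 4.457 d.
D_c = (k_1/k_a) L₀ e^(−k_1 t_c) = (0.109/0.389) × 39.1 × e^(−0.109×4.457) = 0.2802 × 39.1 × 0.6152 = 6.740 mg/L.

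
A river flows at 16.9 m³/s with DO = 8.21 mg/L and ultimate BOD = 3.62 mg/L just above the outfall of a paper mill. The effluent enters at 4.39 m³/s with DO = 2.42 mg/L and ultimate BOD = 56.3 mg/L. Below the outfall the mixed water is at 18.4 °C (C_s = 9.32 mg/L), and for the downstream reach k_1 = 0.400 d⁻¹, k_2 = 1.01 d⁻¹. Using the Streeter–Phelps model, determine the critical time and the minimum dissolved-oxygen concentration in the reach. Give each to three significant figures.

Mixed DO = (16.9×8.21 + 4.39×2.42)/(16.9+4.39) = 149.4/21.29 = 7.016 mg/L.
Mixed L₀ = (16.9×3.62 + 4.39×56.3)/(21.29) = 308.3/21.29 = 14.48 mg/L.
Initial deficit D₀ = C_s − DO₀ = 9.32 − 7.016 = 2.304 mg/L.
t_c = (1/0.6100) ln[(1.01/0.400)(1 − 2.304×0.6100/(0.400×14.48))] = 1.639 × ln(1.912) = 1.063 d.
D_c = (0.400/1.01) × 14.48 × e^(−0.400×1.063) = 0.3960 × 14.48 × 0.6537 = 3.749 mg/L.
Minimum DO = 9.32 − 3.749 = 5.571 mg/L.

t_c ≈ 1.06 d; minimum DO ≈ 5.57 mg/L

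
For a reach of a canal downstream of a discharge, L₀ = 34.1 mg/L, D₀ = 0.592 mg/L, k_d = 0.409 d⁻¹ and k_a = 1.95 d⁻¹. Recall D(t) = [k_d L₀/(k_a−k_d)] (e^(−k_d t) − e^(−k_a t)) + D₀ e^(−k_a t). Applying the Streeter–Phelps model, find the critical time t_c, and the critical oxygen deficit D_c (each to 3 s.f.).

With k_a/k_d = 4.768 and 1 − D₀(k_a−k_d)/(k_d L₀) = 0.9346,
t_c = ln(4.768 × 0.9346) / (1.95 − 0.409) = ln(4.456) / 1.541 = 1.494/1.541 = 0.9696 d.
D_c = (k_d/k_a) L₀ e^(−k_d t_c) = (0.409/1.95) × 34.1 × e^(−0.409×0.9696) = 0.2097 × 34.1 × 0.6726 = 4.811 mg/L.

t_c ≈ 0.970 d; D_c ≈ 4.81 mg/L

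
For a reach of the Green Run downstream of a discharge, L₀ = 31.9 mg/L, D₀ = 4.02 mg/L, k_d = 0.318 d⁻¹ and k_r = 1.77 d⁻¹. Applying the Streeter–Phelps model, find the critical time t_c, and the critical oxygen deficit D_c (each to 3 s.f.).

t_c ≈ 0.592 d; D_c ≈ 4.75 mg/L

t_c = [1/(k_r−k_d)] ln[(k_r/k_d)(1 − D₀(k_r−k_d)/(k_d L₀))]
= [1/(1.77−0.318)] ln[(1.77/0.318)(1 − 4.02×1.452/(0.318×31.9))]
= (1/1.452) ln[5.566 × 0.4246] = 0.6887 × ln(2.363) = 0.6887 × 0.8601 = 0.5923 d.
L(t_c) = L₀ e^(−k_d t_c) = 31.9 × 0.8283 = 26.42 mg/L, and at the critical point k_r D_c = k_d L, so D_c = (0.318/1.77) × 26.42 = 4.747 mg/L.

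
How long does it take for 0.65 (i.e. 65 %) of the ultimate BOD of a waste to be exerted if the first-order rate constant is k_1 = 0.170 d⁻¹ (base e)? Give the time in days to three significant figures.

t ≈ 6.18 d

y/L₀ = 1 − e^(−k_1 t) = 0.65 ⇒ e^(−k_1 t) = 0.350
t = −ln(0.350) / 0.170 = 1.050 / 0.170 = 6.175 d.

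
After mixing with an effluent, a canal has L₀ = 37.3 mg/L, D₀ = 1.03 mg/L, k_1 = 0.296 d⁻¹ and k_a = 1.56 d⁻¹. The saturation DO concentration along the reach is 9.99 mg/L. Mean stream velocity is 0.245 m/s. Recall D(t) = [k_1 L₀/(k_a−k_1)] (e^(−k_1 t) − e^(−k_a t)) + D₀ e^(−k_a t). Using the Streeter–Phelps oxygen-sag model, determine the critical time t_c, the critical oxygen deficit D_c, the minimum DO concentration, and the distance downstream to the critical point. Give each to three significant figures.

t_c ≈ 1.22 d; D_c ≈ 4.94 mg/L; min DO ≈ 5.05 mg/L; x_c ≈ 25.7 km

t_c = [1/(k_a−k_1)] ln[(k_a/k_1)(1 − D₀(k_a−k_1)/(k_1 L₀))]
= [1/(1.56−0.296)] ln[(1.56/0.296)(1 − 1.03×1.264/(0.296×37.3))]
= (1/1.264) ln[5.270 × 0.8821] = 0.7911 × ln(4.649) = 0.7911 × 1.537 = 1.216 d.
L(t_c) = L₀ e^(−k_1 t_c) = 37.3 × 0.6978 = 26.03 mg/L, and at the critical point k_a D_c = k_1 L, so D_c = (0.296/1.56) × 26.03 = 4.939 mg/L.
Minimum DO = C_s − D_c = 9.99 − 4.939 = 5.051 mg/L.
x_c = v t_c = 0.245 m/s × 1.216 d × 86400 s/d = 25730 m ≈ 25.7 km.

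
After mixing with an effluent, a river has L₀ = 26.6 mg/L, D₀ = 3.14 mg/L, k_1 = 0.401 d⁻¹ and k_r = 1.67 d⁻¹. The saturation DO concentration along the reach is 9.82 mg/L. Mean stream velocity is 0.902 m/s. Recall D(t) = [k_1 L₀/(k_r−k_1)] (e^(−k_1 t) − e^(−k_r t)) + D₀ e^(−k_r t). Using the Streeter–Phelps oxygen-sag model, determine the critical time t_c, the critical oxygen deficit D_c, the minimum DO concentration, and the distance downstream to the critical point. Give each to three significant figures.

t_c ≈ 0.756 d; D_c ≈ 4.72 mg/L; min DO ≈ 5.10 mg/L; x_c ≈ 58.9 km

At the critical point dD/dt = 0, so k_1 L₀ e^(−k_1 t) = k_r D. Substituting D(t) from the Streeter–Phelps equation and solving for t gives
t_c = ln[(k_r/k_1)(1 − D₀(k_r−k_1)/(k_1 L₀))] / (k_r−k_1).
Here k_r−k_1 = 1.269 d⁻¹ and 1 − D₀(k_r−k_1)/(k_1 L₀) = 1 − 3.14×1.269/(0.401×26.6) = 0.6264, so
t_c = ln(4.165 × 0.6264) / 1.269 = 0.9589 / 1.269 = 0.7556 d.
D_c = (k_1/k_r) L₀ e^(−k_1 t_c) = (0.401/1.67) × 26.6 × e^(−0.401×0.7556) = 0.2401 × 26.6 × 0.7386 = 4.718 mg/L.
Minimum DO = C_s − D_c = 9.82 − 4.718 = 5.102 mg/L.
x_c = v t_c = 0.902 m/s × 0.7556 d × 86400 s/d = 58890 m ≈ 58.9 km.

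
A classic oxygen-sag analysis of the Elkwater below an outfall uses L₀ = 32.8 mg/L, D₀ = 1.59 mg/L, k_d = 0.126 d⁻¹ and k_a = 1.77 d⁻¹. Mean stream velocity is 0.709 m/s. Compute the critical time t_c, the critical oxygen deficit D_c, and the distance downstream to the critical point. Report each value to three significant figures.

t_c = [1/(k_a−k_d)] ln[(k_a/k_d)(1 − D₀(k_a−k_d)/(k_d L₀))]
= [1/(1.77−0.126)] ln[(1.77/0.126)(1 − 1.59×1.644/(0.126×32.8))]
= (1/1.644) ln[14.05 × 0.3675] = 0.6083 × ln(5.163) = 0.6083 × 1.641 = 0.9984 d.
D_c = (k_d/k_a) L₀ e^(−k_d t_c) = (0.126/1.77) × 32.8 × e^(−0.126×0.9984) = 0.07119 × 32.8 × 0.8818 = 2.059 mg/L.
x_c = v t_c = 0.709 m/s × 0.9984 d × 86400 s/d = 61160 m ≈ 61.2 km.

t_c ≈ 0.998 d; D_c ≈ 2.06 mg/L; x_c ≈ 61.2 km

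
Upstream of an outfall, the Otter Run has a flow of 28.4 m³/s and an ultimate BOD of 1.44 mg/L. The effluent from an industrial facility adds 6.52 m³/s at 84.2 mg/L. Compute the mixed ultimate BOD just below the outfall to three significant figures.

16.9 mg/L

Flow-weighted mixing: C = (Q_r C_r + Q_w C_w)/(Q_r + Q_w)
= (28.4×1.44 + 6.52×84.2)/(28.4 + 6.52) = 589.9/34.92 = 16.89 mg/L.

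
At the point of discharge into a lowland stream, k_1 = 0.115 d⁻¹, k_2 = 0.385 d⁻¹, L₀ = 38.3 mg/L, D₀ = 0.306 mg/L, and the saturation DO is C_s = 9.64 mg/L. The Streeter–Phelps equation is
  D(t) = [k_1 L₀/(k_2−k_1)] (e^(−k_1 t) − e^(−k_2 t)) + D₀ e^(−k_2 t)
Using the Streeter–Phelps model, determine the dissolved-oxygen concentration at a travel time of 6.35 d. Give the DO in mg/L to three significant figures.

DO ≈ 3.17 mg/L

k_1 L₀/(k_2−k_1) = 0.115×38.3/(0.385−0.115) = 4.404/0.2700 = 16.31 mg/L.
e^(−k_1 t) = e^(−0.115×6.350) = 0.4818; e^(−k_2 t) = e^(−0.385×6.350) = 0.08675.
D = 16.31 × (0.4818 − 0.08675) + 0.306 × 0.08675 = 6.444 + 0.02654 = 6.471 mg/L.
DO = C_s − D = 9.64 − 6.471 = 3.169 mg/L.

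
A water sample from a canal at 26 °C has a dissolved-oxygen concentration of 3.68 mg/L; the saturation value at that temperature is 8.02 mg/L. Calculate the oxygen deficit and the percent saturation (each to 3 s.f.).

D ≈ 4.34 mg/L; 45.9 % saturation

D = C_s − C = 8.02 − 3.68 = 4.34 mg/L.
% saturation = 3.68/8.02 × 100 = 45.9 %.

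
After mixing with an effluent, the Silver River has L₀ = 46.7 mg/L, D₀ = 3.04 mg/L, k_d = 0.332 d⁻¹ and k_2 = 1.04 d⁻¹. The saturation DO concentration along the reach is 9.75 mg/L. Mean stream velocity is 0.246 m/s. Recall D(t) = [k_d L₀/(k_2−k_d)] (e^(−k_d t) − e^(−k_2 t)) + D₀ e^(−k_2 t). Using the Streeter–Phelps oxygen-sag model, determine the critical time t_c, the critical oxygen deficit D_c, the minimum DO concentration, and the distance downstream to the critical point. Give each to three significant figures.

With k_2/k_d = 3.133 and 1 − D₀(k_2−k_d)/(k_d L₀) = 0.8612,
t_c = ln(3.133 × 0.8612) / (1.04 − 0.332) = ln(2.698) / 0.7080 = 0.9924/0.7080 = 1.402 d.
D_c = (k_d/k_2) L₀ e^(−k_d t_c) = (0.332/1.04) × 46.7 × e^(−0.332×1.402) = 0.3192 × 46.7 × 0.6279 = 9.361 mg/L.
Minimum DO = C_s − D_c = 9.75 − 9.361 = 0.3891 mg/L.
x_c = v t_c = 0.246 m/s × 1.402 d × 86400 s/d = 29790 m ≈ 29.8 km.

t_c ≈ 1.40 d; D_c ≈ 9.36 mg/L; min DO ≈ 0.389 mg/L; x_c ≈ 29.8 km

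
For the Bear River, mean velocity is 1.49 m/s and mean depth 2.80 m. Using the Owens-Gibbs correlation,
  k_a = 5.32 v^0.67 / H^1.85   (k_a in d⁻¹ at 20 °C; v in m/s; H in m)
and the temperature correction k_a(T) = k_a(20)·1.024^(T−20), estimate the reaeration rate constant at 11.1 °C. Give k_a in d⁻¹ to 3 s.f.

k_a ≈ 0.838 d⁻¹

k_a(20) = 5.32 × 1.49^0.67 / 2.80^1.85 = 5.32 × 1.306 / 6.718 = 1.034 d⁻¹.
k_a(11.1) = 1.034 × 1.024^(11.1−20) = 1.034 × 0.8097 = 0.8376 d⁻¹.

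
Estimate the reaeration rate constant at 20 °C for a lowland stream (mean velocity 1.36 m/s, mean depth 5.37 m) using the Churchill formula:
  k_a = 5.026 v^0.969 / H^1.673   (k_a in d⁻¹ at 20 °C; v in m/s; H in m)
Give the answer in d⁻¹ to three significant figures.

k_a ≈ 0.407 d⁻¹

k_a = 5.026 × 1.36^0.969 / 5.37^1.673 = 5.026 × 1.347 / 16.64 = 0.4068 d⁻¹.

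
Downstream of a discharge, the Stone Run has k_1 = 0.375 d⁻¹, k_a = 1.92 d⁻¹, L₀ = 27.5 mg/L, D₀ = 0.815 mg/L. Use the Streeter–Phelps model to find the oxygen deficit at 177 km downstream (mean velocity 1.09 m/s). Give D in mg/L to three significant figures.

Travel time t = x/v = 177 km / (1.09 m/s) = 177000 m / 1.09 m/s = 162400 s = 1.879 d.
k_1 L₀/(k_a−k_1) = 0.375×27.5/(1.92−0.375) = 10.31/1.545 = 6.675 mg/L.
e^(−k_1 t) = e^(−0.375×1.879) = 0.4942; e^(−k_a t) = e^(−1.92×1.879) = 0.02709.
D = 6.675 × (0.4942 − 0.02709) + 0.815 × 0.02709 = 3.118 + 0.02208 = 3.140 mg/L.

D ≈ 3.14 mg/L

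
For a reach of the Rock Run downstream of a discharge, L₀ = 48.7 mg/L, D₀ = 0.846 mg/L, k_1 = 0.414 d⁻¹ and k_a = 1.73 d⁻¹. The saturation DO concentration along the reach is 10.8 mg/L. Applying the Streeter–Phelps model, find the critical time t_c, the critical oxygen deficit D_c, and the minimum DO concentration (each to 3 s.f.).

t_c = [1/(k_a−k_1)] ln[(k_a/k_1)(1 − D₀(k_a−k_1)/(k_1 L₀))]
= [1/(1.73−0.414)] ln[(1.73/0.414)(1 − 0.846×1.316/(0.414×48.7))]
= (1/1.316) ln[4.179 × 0.9448] = 0.7599 × ln(3.948) = 0.7599 × 1.373 = 1.043 d.
L(t_c) = L₀ e^(−k_1 t_c) = 48.7 × 0.6492 = 31.62 mg/L, and at the critical point k_a D_c = k_1 L, so D_c = (0.414/1.73) × 31.62 = 7.566 mg/L.
Minimum DO = C_s − D_c = 10.8 − 7.566 = 3.234 mg/L.

t_c ≈ 1.04 d; D_c ≈ 7.57 mg/L; min DO ≈ 3.23 mg/L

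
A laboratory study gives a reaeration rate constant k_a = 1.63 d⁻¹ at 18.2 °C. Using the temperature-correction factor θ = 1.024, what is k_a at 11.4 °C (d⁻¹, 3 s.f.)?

k_a(T₂) = k_a(T₁) · θ^(T₂−T₁) = 1.63 × 1.024^(11.4−18.2)
= 1.63 × 1.024^-6.80 = 1.63 × 0.8511 = 1.387 d⁻¹.

k_a ≈ 1.39 d⁻¹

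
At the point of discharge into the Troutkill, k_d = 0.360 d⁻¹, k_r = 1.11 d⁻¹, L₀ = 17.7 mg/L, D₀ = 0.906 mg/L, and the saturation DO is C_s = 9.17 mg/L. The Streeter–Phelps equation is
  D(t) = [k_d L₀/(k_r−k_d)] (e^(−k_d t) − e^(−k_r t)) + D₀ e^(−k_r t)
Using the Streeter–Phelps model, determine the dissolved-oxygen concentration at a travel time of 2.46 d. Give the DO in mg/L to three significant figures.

DO ≈ 6.16 mg/L

k_d L₀/(k_r−k_d) = 0.360×17.7/(1.11−0.360) = 6.372/0.7500 = 8.496 mg/L.
e^(−k_d t) = e^(−0.360×2.460) = 0.4125; e^(−k_r t) = e^(−1.11×2.460) = 0.06518.
D = 8.496 × (0.4125 − 0.06518) + 0.906 × 0.06518 = 2.951 + 0.05905 = 3.010 mg/L.
DO = C_s − D = 9.17 − 3.010 = 6.160 mg/L.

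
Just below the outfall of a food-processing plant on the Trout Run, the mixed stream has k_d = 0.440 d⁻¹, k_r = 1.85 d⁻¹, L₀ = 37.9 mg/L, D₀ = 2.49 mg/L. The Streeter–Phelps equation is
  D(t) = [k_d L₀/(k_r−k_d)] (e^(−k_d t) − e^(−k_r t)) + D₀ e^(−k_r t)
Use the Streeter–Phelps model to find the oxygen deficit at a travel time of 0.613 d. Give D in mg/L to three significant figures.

D ≈ 6.03 mg/L

k_d L₀/(k_r−k_d) = 0.440×37.9/(1.85−0.440) = 16.68/1.410 = 11.83 mg/L.
e^(−k_d t) = e^(−0.440×0.6130) = 0.7636; e^(−k_r t) = e^(−1.85×0.6130) = 0.3217.
D = 11.83 × (0.7636 − 0.3217) + 2.49 × 0.3217 = 5.226 + 0.8011 = 6.027 mg/L.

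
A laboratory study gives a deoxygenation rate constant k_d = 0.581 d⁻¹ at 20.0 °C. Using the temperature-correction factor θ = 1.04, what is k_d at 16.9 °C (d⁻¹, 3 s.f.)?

k_d(T₂) = k_d(T₁) · θ^(T₂−T₁) = 0.581 × 1.04^(16.9−20.0)
= 0.581 × 1.04^-3.10 = 0.581 × 0.8855 = 0.5145 d⁻¹.

k_d ≈ 0.514 d⁻¹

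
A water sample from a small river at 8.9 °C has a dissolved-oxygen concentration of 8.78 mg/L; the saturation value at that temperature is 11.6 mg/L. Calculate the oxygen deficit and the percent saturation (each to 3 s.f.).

D ≈ 2.82 mg/L; 75.7 % saturation

D = C_s − C = 11.6 − 8.78 = 2.82 mg/L.
% saturation = 8.78/11.6 × 100 = 75.7 %.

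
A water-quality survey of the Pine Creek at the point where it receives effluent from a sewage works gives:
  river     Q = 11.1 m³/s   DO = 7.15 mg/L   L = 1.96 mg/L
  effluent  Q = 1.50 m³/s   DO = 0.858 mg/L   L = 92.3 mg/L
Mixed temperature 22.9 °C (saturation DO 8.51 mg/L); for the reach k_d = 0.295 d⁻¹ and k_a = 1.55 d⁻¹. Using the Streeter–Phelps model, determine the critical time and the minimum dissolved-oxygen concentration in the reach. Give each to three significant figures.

Mixed DO = (11.1×7.15 + 1.50×0.858)/(11.1+1.50) = 80.65/12.60 = 6.401 mg/L.
Mixed L₀ = (11.1×1.96 + 1.50×92.3)/(12.60) = 160.2/12.60 = 12.71 mg/L.
Initial deficit D₀ = C_s − DO₀ = 8.51 − 6.401 = 2.109 mg/L.
t_c = (1/1.255) ln[(1.55/0.295)(1 − 2.109×1.255/(0.295×12.71))] = 0.7968 × ln(1.546) = 0.3474 d.
D_c = (0.295/1.55) × 12.71 × e^(−0.295×0.3474) = 0.1903 × 12.71 × 0.9026 = 2.184 mg/L.
Minimum DO = 8.51 − 2.184 = 6.326 mg/L.

t_c ≈ 0.347 d; minimum DO ≈ 6.33 mg/L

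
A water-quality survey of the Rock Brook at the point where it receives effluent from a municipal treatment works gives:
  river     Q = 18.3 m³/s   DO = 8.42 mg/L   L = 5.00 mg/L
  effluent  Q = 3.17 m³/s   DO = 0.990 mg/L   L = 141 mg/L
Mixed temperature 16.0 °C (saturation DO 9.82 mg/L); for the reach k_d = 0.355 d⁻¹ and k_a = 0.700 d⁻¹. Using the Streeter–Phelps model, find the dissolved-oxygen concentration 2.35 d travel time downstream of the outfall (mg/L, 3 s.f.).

Mixed DO = (18.3×8.42 + 3.17×0.990)/(18.3+3.17) = 157.2/21.47 = 7.323 mg/L.
Mixed L₀ = (18.3×5.00 + 3.17×141)/(21.47) = 538.5/21.47 = 25.08 mg/L.
Initial deficit D₀ = C_s − DO₀ = 9.82 − 7.323 = 2.497 mg/L.
D(2.35) = [0.355×25.08/(0.700−0.355)](e^(−0.355×2.35) − e^(−0.700×2.35)) + 2.497 e^(−0.700×2.35)
= 25.81 × (0.4342 − 0.1930) + 2.497 × 0.1930 = 6.706 mg/L.
DO = 9.82 − 6.706 = 3.114 mg/L.

DO ≈ 3.11 mg/L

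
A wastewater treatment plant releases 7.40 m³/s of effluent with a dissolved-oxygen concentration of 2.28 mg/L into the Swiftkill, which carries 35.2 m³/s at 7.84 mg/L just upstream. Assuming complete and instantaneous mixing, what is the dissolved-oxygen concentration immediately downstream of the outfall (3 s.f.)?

6.87 mg/L

Flow-weighted mixing: C = (Q_r C_r + Q_w C_w)/(Q_r + Q_w)
= (35.2×7.84 + 7.40×2.28)/(35.2 + 7.40) = 292.8/42.60 = 6.874 mg/L.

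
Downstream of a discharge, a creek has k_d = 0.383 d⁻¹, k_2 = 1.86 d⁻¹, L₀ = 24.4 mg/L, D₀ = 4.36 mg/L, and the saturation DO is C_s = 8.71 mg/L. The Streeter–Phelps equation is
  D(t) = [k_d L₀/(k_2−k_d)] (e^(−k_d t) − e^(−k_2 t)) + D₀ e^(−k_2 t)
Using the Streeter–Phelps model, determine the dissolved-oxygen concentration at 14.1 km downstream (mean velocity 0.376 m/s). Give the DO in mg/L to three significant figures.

Travel time t = x/v = 14.1 km / (0.376 m/s) = 14100 m / 0.376 m/s = 37500 s = 0.4340 d.
k_d L₀/(k_2−k_d) = 0.383×24.4/(1.86−0.383) = 9.345/1.477 = 6.327 mg/L.
e^(−k_d t) = e^(−0.383×0.4340) = 0.8468; e^(−k_2 t) = e^(−1.86×0.4340) = 0.4461.
D = 6.327 × (0.8468 − 0.4461) + 4.36 × 0.4461 = 2.536 + 1.945 = 4.481 mg/L.
DO = C_s − D = 8.71 − 4.481 = 4.229 mg/L.

DO ≈ 4.23 mg/L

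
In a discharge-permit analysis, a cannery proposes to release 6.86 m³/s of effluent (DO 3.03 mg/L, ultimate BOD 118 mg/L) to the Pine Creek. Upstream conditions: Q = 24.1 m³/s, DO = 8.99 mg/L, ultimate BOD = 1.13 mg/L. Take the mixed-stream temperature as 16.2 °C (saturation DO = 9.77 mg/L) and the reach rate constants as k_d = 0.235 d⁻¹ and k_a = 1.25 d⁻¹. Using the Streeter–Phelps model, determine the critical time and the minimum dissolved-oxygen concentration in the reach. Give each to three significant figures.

Mixed DO = (24.1×8.99 + 6.86×3.03)/(24.1+6.86) = 237.4/30.96 = 7.669 mg/L.
Mixed L₀ = (24.1×1.13 + 6.86×118)/(30.96) = 836.7/30.96 = 27.03 mg/L.
Initial deficit D₀ = C_s − DO₀ = 9.77 − 7.669 = 2.101 mg/L.
t_c = (1/1.015) ln[(1.25/0.235)(1 − 2.101×1.015/(0.235×27.03))] = 0.9852 × ln(3.533) = 1.244 d.
D_c = (0.235/1.25) × 27.03 × e^(−0.235×1.244) = 0.1880 × 27.03 × 0.7466 = 3.793 mg/L.
Minimum DO = 9.77 − 3.793 = 5.977 mg/L.

t_c ≈ 1.24 d; minimum DO ≈ 5.98 mg/L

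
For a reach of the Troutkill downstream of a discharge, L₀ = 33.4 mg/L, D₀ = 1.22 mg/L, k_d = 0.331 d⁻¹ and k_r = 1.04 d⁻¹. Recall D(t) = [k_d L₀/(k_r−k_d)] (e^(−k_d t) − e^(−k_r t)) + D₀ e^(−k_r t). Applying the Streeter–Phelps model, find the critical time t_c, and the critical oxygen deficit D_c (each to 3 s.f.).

t_c = [1/(k_r−k_d)] ln[(k_r/k_d)(1 − D₀(k_r−k_d)/(k_d L₀))]
= [1/(1.04−0.331)] ln[(1.04/0.331)(1 − 1.22×0.7090/(0.331×33.4))]
= (1/0.7090) ln[3.142 × 0.9218] = 1.410 × ln(2.896) = 1.410 × 1.063 = 1.500 d.
L(t_c) = L₀ e^(−k_d t_c) = 33.4 × 0.6087 = 20.33 mg/L, and at the critical point k_r D_c = k_d L, so D_c = (0.331/1.04) × 20.33 = 6.470 mg/L.

t_c ≈ 1.50 d; D_c ≈ 6.47 mg/L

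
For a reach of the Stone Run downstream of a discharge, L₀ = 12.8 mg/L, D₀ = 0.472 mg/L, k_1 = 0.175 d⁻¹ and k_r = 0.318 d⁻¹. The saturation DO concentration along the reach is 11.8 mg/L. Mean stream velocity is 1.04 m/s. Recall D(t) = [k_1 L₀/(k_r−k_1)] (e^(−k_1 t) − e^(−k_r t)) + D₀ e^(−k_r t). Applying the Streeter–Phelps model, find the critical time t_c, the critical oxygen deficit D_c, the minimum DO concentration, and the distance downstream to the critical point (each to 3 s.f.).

t_c ≈ 3.96 d; D_c ≈ 3.52 mg/L; min DO ≈ 8.28 mg/L; x_c ≈ 356 km

With k_r/k_1 = 1.817 and 1 − D₀(k_r−k_1)/(k_1 L₀) = 0.9699,
t_c = ln(1.817 × 0.9699) / (0.318 − 0.175) = ln(1.762) / 0.1430 = 0.5667/0.1430 = 3.963 d.
L(t_c) = L₀ e^(−k_1 t_c) = 12.8 × 0.4998 = 6.398 mg/L, and at the critical point k_r D_c = k_1 L, so D_c = (0.175/0.318) × 6.398 = 3.521 mg/L.
Minimum DO = C_s − D_c = 11.8 − 3.521 = 8.279 mg/L.
x_c = v t_c = 1.04 m/s × 3.963 d × 86400 s/d = 356100 m ≈ 356 km.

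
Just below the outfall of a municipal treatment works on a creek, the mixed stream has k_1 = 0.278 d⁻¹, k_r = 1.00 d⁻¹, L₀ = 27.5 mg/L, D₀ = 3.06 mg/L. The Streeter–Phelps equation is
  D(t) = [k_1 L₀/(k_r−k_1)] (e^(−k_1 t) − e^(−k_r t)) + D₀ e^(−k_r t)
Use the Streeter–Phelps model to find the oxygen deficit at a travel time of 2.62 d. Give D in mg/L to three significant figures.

k_1 L₀/(k_r−k_1) = 0.278×27.5/(1.00−0.278) = 7.645/0.7220 = 10.59 mg/L.
e^(−k_1 t) = e^(−0.278×2.620) = 0.4827; e^(−k_r t) = e^(−1.00×2.620) = 0.07280.
D = 10.59 × (0.4827 − 0.07280) + 3.06 × 0.07280 = 4.340 + 0.2228 = 4.563 mg/L.

D ≈ 4.56 mg/L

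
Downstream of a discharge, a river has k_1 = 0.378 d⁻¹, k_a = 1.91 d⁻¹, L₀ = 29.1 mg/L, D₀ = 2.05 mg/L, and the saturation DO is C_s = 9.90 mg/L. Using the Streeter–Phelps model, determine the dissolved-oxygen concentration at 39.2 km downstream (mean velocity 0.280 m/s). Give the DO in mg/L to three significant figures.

Travel time t = x/v = 39.2 km / (0.280 m/s) = 39200 m / 0.280 m/s = 140000 s = 1.620 d.
k_1 L₀/(k_a−k_1) = 0.378×29.1/(1.91−0.378) = 11.00/1.532 = 7.180 mg/L.
e^(−k_1 t) = e^(−0.378×1.620) = 0.5420; e^(−k_a t) = e^(−1.91×1.620) = 0.04528.
D = 7.180 × (0.5420 − 0.04528) + 2.05 × 0.04528 = 3.566 + 0.09282 = 3.659 mg/L.
DO = C_s − D = 9.90 − 3.659 = 6.241 mg/L.

DO ≈ 6.24 mg/L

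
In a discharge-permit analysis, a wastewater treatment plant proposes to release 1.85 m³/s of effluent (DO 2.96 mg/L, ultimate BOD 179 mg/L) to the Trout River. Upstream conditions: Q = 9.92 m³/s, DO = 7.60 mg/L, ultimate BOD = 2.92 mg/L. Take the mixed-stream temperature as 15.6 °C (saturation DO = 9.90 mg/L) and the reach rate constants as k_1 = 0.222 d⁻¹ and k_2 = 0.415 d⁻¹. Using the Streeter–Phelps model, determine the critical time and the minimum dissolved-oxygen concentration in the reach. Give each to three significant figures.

Mixed DO = (9.92×7.60 + 1.85×2.96)/(9.92+1.85) = 80.87/11.77 = 6.871 mg/L.
Mixed L₀ = (9.92×2.92 + 1.85×179)/(11.77) = 360.1/11.77 = 30.60 mg/L.
Initial deficit D₀ = C_s − DO₀ = 9.90 − 6.871 = 3.029 mg/L.
t_c = (1/0.1930) ln[(0.415/0.222)(1 − 3.029×0.1930/(0.222×30.60))] = 5.181 × ln(1.708) = 2.775 d.
D_c = (0.222/0.415) × 30.60 × e^(−0.222×2.775) = 0.5349 × 30.60 × 0.5401 = 8.839 mg/L.
Minimum DO = 9.90 − 8.839 = 1.061 mg/L.

t_c ≈ 2.78 d; minimum DO ≈ 1.06 mg/L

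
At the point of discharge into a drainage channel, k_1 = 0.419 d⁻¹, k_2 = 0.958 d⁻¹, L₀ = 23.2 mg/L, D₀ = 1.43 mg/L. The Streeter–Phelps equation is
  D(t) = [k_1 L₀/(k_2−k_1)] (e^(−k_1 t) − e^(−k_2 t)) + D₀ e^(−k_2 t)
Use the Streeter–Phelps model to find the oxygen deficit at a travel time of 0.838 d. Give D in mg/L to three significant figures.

D ≈ 5.25 mg/L

k_1 L₀/(k_2−k_1) = 0.419×23.2/(0.958−0.419) = 9.721/0.5390 = 18.03 mg/L.
e^(−k_1 t) = e^(−0.419×0.8380) = 0.7039; e^(−k_2 t) = e^(−0.958×0.8380) = 0.4481.
D = 18.03 × (0.7039 − 0.4481) + 1.43 × 0.4481 = 4.614 + 0.6407 = 5.255 mg/L.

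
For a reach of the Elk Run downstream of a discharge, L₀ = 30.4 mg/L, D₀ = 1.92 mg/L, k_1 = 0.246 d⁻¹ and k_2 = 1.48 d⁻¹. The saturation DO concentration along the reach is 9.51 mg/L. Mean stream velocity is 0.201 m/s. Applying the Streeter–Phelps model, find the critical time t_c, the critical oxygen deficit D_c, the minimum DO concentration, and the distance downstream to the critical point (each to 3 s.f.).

t_c = [1/(k_2−k_1)] ln[(k_2/k_1)(1 − D₀(k_2−k_1)/(k_1 L₀))]
= [1/(1.48−0.246)] ln[(1.48/0.246)(1 − 1.92×1.234/(0.246×30.4))]
= (1/1.234) ln[6.016 × 0.6832] = 0.8104 × ln(4.110) = 0.8104 × 1.413 = 1.145 d.
L(t_c) = L₀ e^(−k_1 t_c) = 30.4 × 0.7544 = 22.94 mg/L, and at the critical point k_2 D_c = k_1 L, so D_c = (0.246/1.48) × 22.94 = 3.812 mg/L.
Minimum DO = C_s − D_c = 9.51 − 3.812 = 5.698 mg/L.
x_c = v t_c = 0.201 m/s × 1.145 d × 86400 s/d = 19890 m ≈ 19.9 km.

t_c ≈ 1.15 d; D_c ≈ 3.81 mg/L; min DO ≈ 5.70 mg/L; x_c ≈ 19.9 km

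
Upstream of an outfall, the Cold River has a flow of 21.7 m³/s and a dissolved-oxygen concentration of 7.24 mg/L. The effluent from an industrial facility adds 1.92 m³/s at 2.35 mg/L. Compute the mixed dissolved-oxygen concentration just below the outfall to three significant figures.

6.84 mg/L

Flow-weighted mixing: C = (Q_r C_r + Q_w C_w)/(Q_r + Q_w)
= (21.7×7.24 + 1.92×2.35)/(21.7 + 1.92) = 161.6/23.62 = 6.843 mg/L.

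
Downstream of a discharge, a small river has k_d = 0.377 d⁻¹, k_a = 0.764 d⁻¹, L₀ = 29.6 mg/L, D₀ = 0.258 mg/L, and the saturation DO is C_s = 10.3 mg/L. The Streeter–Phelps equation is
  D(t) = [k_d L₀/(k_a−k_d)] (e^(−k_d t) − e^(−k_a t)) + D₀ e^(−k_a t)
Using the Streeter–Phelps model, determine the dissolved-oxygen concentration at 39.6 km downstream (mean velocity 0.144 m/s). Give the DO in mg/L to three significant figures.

DO ≈ 4.13 mg/L

Travel time t = x/v = 39.6 km / (0.144 m/s) = 39600 m / 0.144 m/s = 275000 s = 3.183 d.
k_d L₀/(k_a−k_d) = 0.377×29.6/(0.764−0.377) = 11.16/0.3870 = 28.84 mg/L.
e^(−k_d t) = e^(−0.377×3.183) = 0.3012; e^(−k_a t) = e^(−0.764×3.183) = 0.08789.
D = 28.84 × (0.3012 − 0.08789) + 0.258 × 0.08789 = 6.151 + 0.02267 = 6.174 mg/L.
DO = C_s − D = 10.3 − 6.174 = 4.126 mg/L.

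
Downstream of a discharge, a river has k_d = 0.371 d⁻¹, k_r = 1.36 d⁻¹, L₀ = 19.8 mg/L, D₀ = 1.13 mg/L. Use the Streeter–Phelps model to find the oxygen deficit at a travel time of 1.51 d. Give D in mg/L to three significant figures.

D ≈ 3.43 mg/L

k_d L₀/(k_r−k_d) = 0.371×19.8/(1.36−0.371) = 7.346/0.9890 = 7.428 mg/L.
e^(−k_d t) = e^(−0.371×1.510) = 0.5711; e^(−k_r t) = e^(−1.36×1.510) = 0.1283.
D = 7.428 × (0.5711 − 0.1283) + 1.13 × 0.1283 = 3.289 + 0.1449 = 3.434 mg/L.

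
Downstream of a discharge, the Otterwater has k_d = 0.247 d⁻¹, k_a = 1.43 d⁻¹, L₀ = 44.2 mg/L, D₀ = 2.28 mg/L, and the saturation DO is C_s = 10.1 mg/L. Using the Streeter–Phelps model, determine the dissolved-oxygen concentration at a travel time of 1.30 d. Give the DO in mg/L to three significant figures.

k_d L₀/(k_a−k_d) = 0.247×44.2/(1.43−0.247) = 10.92/1.183 = 9.229 mg/L.
e^(−k_d t) = e^(−0.247×1.300) = 0.7254; e^(−k_a t) = e^(−1.43×1.300) = 0.1558.
D = 9.229 × (0.7254 − 0.1558) + 2.28 × 0.1558 = 5.256 + 0.3553 = 5.611 mg/L.
DO = C_s − D = 10.1 − 5.611 = 4.489 mg/L.

DO ≈ 4.49 mg/L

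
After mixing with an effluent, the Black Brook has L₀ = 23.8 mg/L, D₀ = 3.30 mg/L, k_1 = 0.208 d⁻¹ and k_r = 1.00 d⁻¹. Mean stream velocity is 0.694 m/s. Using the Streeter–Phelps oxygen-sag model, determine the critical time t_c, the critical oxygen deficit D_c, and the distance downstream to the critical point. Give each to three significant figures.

At the critical point dD/dt = 0, so k_1 L₀ e^(−k_1 t) = k_r D. Substituting D(t) from the Streeter–Phelps equation and solving for t gives
t_c = ln[(k_r/k_1)(1 − D₀(k_r−k_1)/(k_1 L₀))] / (k_r−k_1).
Here k_r−k_1 = 0.7920 d⁻¹ and 1 − D₀(k_r−k_1)/(k_1 L₀) = 1 − 3.30×0.7920/(0.208×23.8) = 0.4720, so
t_c = ln(4.808 × 0.4720) / 0.7920 = 0.8195 / 0.7920 = 1.035 d.
L(t_c) = L₀ e^(−k_1 t_c) = 23.8 × 0.8064 = 19.19 mg/L, and at the critical point k_r D_c = k_1 L, so D_c = (0.208/1.00) × 19.19 = 3.992 mg/L.
x_c = v t_c = 0.694 m/s × 1.035 d × 86400 s/d = 62050 m ≈ 62.0 km.

t_c ≈ 1.03 d; D_c ≈ 3.99 mg/L; x_c ≈ 62.0 km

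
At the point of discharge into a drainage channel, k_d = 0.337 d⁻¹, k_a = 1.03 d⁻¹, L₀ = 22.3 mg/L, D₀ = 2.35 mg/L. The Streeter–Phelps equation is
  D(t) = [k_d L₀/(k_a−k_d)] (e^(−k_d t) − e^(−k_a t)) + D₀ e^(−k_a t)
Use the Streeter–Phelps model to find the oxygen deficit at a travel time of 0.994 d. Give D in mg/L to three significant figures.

D ≈ 4.71 mg/L

k_d L₀/(k_a−k_d) = 0.337×22.3/(1.03−0.337) = 7.515/0.6930 = 10.84 mg/L.
e^(−k_d t) = e^(−0.337×0.9940) = 0.7154; e^(−k_a t) = e^(−1.03×0.9940) = 0.3592.
D = 10.84 × (0.7154 − 0.3592) + 2.35 × 0.3592 = 3.862 + 0.8442 = 4.706 mg/L.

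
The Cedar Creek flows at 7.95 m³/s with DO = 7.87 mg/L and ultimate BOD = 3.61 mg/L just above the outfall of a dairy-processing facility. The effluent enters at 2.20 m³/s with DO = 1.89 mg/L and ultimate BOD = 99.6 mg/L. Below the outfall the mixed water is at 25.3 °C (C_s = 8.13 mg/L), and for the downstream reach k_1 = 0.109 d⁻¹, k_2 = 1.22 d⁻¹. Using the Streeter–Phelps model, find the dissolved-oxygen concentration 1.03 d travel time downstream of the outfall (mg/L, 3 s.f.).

DO ≈ 6.23 mg/L

Mixed DO = (7.95×7.87 + 2.20×1.89)/(7.95+2.20) = 66.72/10.15 = 6.574 mg/L.
Mixed L₀ = (7.95×3.61 + 2.20×99.6)/(10.15) = 247.8/10.15 = 24.42 mg/L.
Initial deficit D₀ = C_s − DO₀ = 8.13 − 6.574 = 1.556 mg/L.
D(1.03) = [0.109×24.42/(1.22−0.109)](e^(−0.109×1.03) − e^(−1.22×1.03)) + 1.556 e^(−1.22×1.03)
= 2.395 × (0.8938 − 0.2846) + 1.556 × 0.2846 = 1.902 mg/L.
DO = 8.13 − 1.902 = 6.228 mg/L.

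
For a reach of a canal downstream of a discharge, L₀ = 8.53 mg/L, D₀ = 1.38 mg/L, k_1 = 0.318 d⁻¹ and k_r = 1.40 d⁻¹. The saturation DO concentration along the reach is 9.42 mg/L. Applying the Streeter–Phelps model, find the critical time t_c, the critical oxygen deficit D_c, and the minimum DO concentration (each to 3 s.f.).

t_c ≈ 0.631 d; D_c ≈ 1.59 mg/L; min DO ≈ 7.83 mg/L

At the critical point dD/dt = 0, so k_1 L₀ e^(−k_1 t) = k_r D. Substituting D(t) from the Streeter–Phelps equation and solving for t gives
t_c = ln[(k_r/k_1)(1 − D₀(k_r−k_1)/(k_1 L₀))] / (k_r−k_1).
Here k_r−k_1 = 1.082 d⁻¹ and 1 − D₀(k_r−k_1)/(k_1 L₀) = 1 − 1.38×1.082/(0.318×8.53) = 0.4495, so
t_c = ln(4.403 × 0.4495) / 1.082 = 0.6826 / 1.082 = 0.6309 d.
L(t_c) = L₀ e^(−k_1 t_c) = 8.53 × 0.8182 = 6.979 mg/L, and at the critical point k_r D_c = k_1 L, so D_c = (0.318/1.40) × 6.979 = 1.585 mg/L.
Minimum DO = C_s − D_c = 9.42 − 1.585 = 7.835 mg/L.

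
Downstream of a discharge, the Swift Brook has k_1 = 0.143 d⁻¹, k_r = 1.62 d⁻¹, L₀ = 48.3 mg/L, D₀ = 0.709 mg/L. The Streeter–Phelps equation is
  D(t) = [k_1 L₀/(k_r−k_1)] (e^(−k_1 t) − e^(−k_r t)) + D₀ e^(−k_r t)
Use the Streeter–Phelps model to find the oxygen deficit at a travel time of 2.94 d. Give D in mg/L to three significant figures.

k_1 L₀/(k_r−k_1) = 0.143×48.3/(1.62−0.143) = 6.907/1.477 = 4.676 mg/L.
e^(−k_1 t) = e^(−0.143×2.940) = 0.6568; e^(−k_r t) = e^(−1.62×2.940) = 0.008542.
D = 4.676 × (0.6568 − 0.008542) + 0.709 × 0.008542 = 3.031 + 0.006056 = 3.037 mg/L.

D ≈ 3.04 mg/L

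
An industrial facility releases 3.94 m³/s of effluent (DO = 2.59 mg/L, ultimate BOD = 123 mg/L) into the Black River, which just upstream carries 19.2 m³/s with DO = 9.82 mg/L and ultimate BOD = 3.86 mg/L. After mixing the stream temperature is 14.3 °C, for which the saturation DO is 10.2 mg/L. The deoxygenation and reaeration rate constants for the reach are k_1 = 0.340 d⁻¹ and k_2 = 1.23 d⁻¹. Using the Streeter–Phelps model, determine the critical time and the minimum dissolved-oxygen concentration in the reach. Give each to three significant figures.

t_c ≈ 1.23 d; minimum DO ≈ 5.81 mg/L

Mixed DO = (19.2×9.82 + 3.94×2.59)/(19.2+3.94) = 198.7/23.14 = 8.589 mg/L.
Mixed L₀ = (19.2×3.86 + 3.94×123)/(23.14) = 558.7/23.14 = 24.15 mg/L.
Initial deficit D₀ = C_s − DO₀ = 10.2 − 8.589 = 1.611 mg/L.
t_c = (1/0.8900) ln[(1.23/0.340)(1 − 1.611×0.8900/(0.340×24.15))] = 1.124 × ln(2.986) = 1.229 d.
D_c = (0.340/1.23) × 24.15 × e^(−0.340×1.229) = 0.2764 × 24.15 × 0.6584 = 4.395 mg/L.
Minimum DO = 10.2 − 4.395 = 5.805 mg/L.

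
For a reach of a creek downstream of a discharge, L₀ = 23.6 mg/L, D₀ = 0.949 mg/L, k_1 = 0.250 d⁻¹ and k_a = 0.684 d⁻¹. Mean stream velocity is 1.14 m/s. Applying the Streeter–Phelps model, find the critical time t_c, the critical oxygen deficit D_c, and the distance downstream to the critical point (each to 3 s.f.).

t_c ≈ 2.15 d; D_c ≈ 5.04 mg/L; x_c ≈ 212 km

With k_a/k_1 = 2.736 and 1 − D₀(k_a−k_1)/(k_1 L₀) = 0.9302,
t_c = ln(2.736 × 0.9302) / (0.684 − 0.250) = ln(2.545) / 0.4340 = 0.9341/0.4340 = 2.152 d.
D_c = (k_1/k_a) L₀ e^(−k_1 t_c) = (0.250/0.684) × 23.6 × e^(−0.250×2.152) = 0.3655 × 23.6 × 0.5839 = 5.036 mg/L.
x_c = v t_c = 1.14 m/s × 2.152 d × 86400 s/d = 212000 m ≈ 212 km.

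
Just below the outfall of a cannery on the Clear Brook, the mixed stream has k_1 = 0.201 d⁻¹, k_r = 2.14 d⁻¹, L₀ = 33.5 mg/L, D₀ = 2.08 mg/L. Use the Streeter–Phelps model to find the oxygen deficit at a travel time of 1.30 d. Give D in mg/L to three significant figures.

k_1 L₀/(k_r−k_1) = 0.201×33.5/(2.14−0.201) = 6.734/1.939 = 3.473 mg/L.
e^(−k_1 t) = e^(−0.201×1.300) = 0.7700; e^(−k_r t) = e^(−2.14×1.300) = 0.06191.
D = 3.473 × (0.7700 − 0.06191) + 2.08 × 0.06191 = 2.459 + 0.1288 = 2.588 mg/L.

D ≈ 2.59 mg/L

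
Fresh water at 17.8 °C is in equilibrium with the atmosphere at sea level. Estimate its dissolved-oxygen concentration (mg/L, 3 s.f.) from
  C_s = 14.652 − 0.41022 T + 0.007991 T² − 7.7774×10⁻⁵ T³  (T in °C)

C_s = 14.652 − 0.41022×17.8 + 0.007991×17.8² − 7.7774×10⁻⁵×17.8³ = 9.443 mg/L.

C_s ≈ 9.44 mg/L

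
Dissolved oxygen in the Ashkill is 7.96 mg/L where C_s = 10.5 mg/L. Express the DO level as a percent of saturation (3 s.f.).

% saturation = C/C_s × 100 = 7.96/10.5 × 100 = 75.8 %.

75.8 % saturation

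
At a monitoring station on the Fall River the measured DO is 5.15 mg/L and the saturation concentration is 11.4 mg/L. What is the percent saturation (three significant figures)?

% saturation = C/C_s × 100 = 5.15/11.4 × 100 = 45.2 %.

45.2 % saturation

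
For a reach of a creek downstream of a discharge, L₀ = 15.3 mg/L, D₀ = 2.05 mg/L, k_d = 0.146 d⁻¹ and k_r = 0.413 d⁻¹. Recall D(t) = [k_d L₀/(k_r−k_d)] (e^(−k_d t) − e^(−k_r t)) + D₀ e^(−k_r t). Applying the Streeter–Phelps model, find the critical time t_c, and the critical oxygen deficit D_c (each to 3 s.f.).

At the critical point dD/dt = 0, so k_d L₀ e^(−k_d t) = k_r D. Substituting D(t) from the Streeter–Phelps equation and solving for t gives
t_c = ln[(k_r/k_d)(1 − D₀(k_r−k_d)/(k_d L₀))] / (k_r−k_d).
Here k_r−k_d = 0.2670 d⁻¹ and 1 − D₀(k_r−k_d)/(k_d L₀) = 1 − 2.05×0.2670/(0.146×15.3) = 0.7550, so
t_c = ln(2.829 × 0.7550) / 0.2670 = 0.7588 / 0.2670 = 2.842 d.
D_c = (k_d/k_r) L₀ e^(−k_d t_c) = (0.146/0.413) × 15.3 × e^(−0.146×2.842) = 0.3535 × 15.3 × 0.6604 = 3.572 mg/L.

t_c ≈ 2.84 d; D_c ≈ 3.57 mg/L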